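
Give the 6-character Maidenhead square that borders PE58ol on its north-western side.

PE58nm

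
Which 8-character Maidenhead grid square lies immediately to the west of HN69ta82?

HN69ta72

Longitude extended square 8; −1 → 7.
The latitude characters are unchanged.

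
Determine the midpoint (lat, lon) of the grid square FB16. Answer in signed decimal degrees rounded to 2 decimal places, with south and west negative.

-73.50, -77.00

Field F=5, B=1: +5·20° lon, +1·10° lat → SW at lon -80°, lat -80°.
Square 1, 6: +1·2° lon, +6·1° lat → SW at lon -78°, lat -74°.
Cell spans 2° lon × 1° lat. Centre is SW corner plus half of each.
latitude -73.50, longitude -77.00.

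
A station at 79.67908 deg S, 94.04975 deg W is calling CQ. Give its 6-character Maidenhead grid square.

Add 180° to longitude and 90° to latitude: 85.9502, 10.3209.
Field: lon ⌊85.9502/20⌋ = 4 → E; lat ⌊10.3209/10⌋ = 1 → B.
Square: lon ⌊5.9502/2⌋ = 2; lat ⌊0.3209/1⌋ = 0.
Subsquare: lon ⌊1.9502/0.0833333⌋ = 23 → x; lat ⌊0.3209/0.0416667⌋ = 7 → h.

EB20xh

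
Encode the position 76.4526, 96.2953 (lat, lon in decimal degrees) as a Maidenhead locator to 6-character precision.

NQ86dk

Offset from 180°W / 90°S: lon 276.2953°, lat 166.4526°.
Field (20°×10°, letters A–R): lon ⌊276.2953/20⌋ = 13 → N; lat ⌊166.4526/10⌋ = 16 → Q.
Square (2°×1°, digits 0–9): lon ⌊16.2953/2⌋ = 8; lat ⌊6.4526/1⌋ = 6.
Subsquare (5′×2.5′, letters a–x): lon ⌊0.2953/0.0833333⌋ = 3 → d; lat ⌊0.4526/0.0416667⌋ = 10 → k.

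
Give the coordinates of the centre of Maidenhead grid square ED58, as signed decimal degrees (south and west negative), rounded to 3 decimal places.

Field E=4, D=3: +4·20° lon, +3·10° lat → SW at lon -100°, lat -60°.
Square 5, 8: +5·2° lon, +8·1° lat → SW at lon -90°, lat -52°.
Cell spans 2° lon × 1° lat. Centre is SW corner plus half of each.
latitude -51.500, longitude -89.000.

-51.500, -89.000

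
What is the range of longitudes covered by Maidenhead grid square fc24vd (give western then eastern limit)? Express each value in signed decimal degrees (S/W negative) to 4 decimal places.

Field F=5, C=2: +5·20° lon, +2·10° lat → SW at lon -80°, lat -70°.
Square 2, 4: +2·2° lon, +4·1° lat → SW at lon -76°, lat -66°.
Subsquare v=21, d=3: +21·0.0833333° lon, +3·0.0416667° lat → SW at lon -74.25°, lat -65.875°.
Cell spans 0.0833333° lon × 0.0416667° lat.
west -74.2500, east -74.1667.

-74.2500, -74.1667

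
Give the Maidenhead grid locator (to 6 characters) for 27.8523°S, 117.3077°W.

Add 180° to longitude and 90° to latitude: 62.6923, 62.1477.
Field (20°×10°, letters A–R): 62.6923/20 → 3 → D, 62.1477/10 → 6 → G; chars DG.
Square (2°×1°, digits 0–9): 2.6923/2 → 1, 2.1477/1 → 2; chars 12.
Subsquare (5′×2.5′, letters a–x): 0.6923/0.0833333 → 8 → i, 0.1477/0.0416667 → 3 → d; chars id.

DG12id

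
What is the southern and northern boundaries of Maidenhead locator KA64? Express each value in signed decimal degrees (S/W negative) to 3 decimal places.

Field K=10, A=0: +10·20° lon, +0·10° lat → SW at lon 20°, lat -90°.
Square 6, 4: +6·2° lon, +4·1° lat → SW at lon 32°, lat -86°.
Cell spans 2° lon × 1° lat.
south -86.000, north -85.000.

-86.000, -85.000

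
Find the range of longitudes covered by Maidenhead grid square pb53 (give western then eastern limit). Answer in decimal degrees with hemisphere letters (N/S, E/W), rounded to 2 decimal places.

130.00° E, 132.00° E

Field P=15, B=1: +15·20° lon, +1·10° lat → SW at lon 120°, lat -80°.
Square 5, 3: +5·2° lon, +3·1° lat → SW at lon 130°, lat -77°.
Cell spans 2° lon × 1° lat.
west 130.00° E, east 132.00° E.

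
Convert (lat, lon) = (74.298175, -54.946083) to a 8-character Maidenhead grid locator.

GQ24mh61

Offset from 180°W / 90°S: lon 125.05392°, lat 164.29818°.
Field: lon ⌊125.05392/20⌋ = 6 → G; lat ⌊164.29818/10⌋ = 16 → Q.
Square: lon ⌊5.05392/2⌋ = 2; lat ⌊4.29818/1⌋ = 4.
Subsquare: lon ⌊1.05392/0.0833333⌋ = 12 → m; lat ⌊0.29818/0.0416667⌋ = 7 → h.
Extended square: lon ⌊0.05392/0.00833333⌋ = 6; lat ⌊0.00651/0.00416667⌋ = 1.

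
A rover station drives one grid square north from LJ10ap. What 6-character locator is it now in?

LJ10aq

Latitude subsquare p = 15; +1 → 16 = q.
The longitude characters are unchanged.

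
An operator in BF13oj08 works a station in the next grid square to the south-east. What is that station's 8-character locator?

BF13oj17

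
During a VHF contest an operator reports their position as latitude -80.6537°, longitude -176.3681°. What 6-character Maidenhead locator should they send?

AA19ti

Offset from 180°W / 90°S: lon 3.6319°, lat 9.3463°.
Field (20°×10°, letters A–R): 3.6319/20 → 0 → A, 9.3463/10 → 0 → A; chars AA.
Square (2°×1°, digits 0–9): 3.6319/2 → 1, 9.3463/1 → 9; chars 19.
Subsquare (5′×2.5′, letters a–x): 1.6319/0.0833333 → 19 → t, 0.3463/0.0416667 → 8 → i; chars ti.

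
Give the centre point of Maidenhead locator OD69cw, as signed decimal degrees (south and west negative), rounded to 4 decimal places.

Field O=14, D=3: +14·20° lon, +3·10° lat → SW at lon 100°, lat -60°.
Square 6, 9: +6·2° lon, +9·1° lat → SW at lon 112°, lat -51°.
Subsquare c=2, w=22: +2·0.0833333° lon, +22·0.0416667° lat → SW at lon 112.167°, lat -50.0833°.
Cell spans 0.0833333° lon × 0.0416667° lat. Centre is SW corner plus half of each.
latitude -50.0625, longitude 112.2083.

-50.0625, 112.2083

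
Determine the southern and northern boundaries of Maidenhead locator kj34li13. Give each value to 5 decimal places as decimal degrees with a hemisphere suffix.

Field K=10, J=9: +10·20° lon, +9·10° lat → SW at lon 20°, lat 0°.
Square 3, 4: +3·2° lon, +4·1° lat → SW at lon 26°, lat 4°.
Subsquare l=11, i=8: +11·0.0833333° lon, +8·0.0416667° lat → SW at lon 26.9167°, lat 4.33333°.
Extended square 1, 3: +1·0.00833333° lon, +3·0.00416667° lat → SW at lon 26.925°, lat 4.34583°.
Cell spans 0.00833333° lon × 0.00416667° lat.
south 4.34583° N, north 4.35000° N.

4.34583° N, 4.35000° N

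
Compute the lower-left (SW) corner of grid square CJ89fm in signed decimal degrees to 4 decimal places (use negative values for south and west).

9.5000, -123.5833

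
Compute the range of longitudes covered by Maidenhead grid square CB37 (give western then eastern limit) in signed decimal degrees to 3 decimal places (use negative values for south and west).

-134.000, -132.000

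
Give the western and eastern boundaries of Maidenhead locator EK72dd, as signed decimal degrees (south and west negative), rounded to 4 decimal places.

Field E=4, K=10: +4·20° lon, +10·10° lat → SW at lon -100°, lat 10°.
Square 7, 2: +7·2° lon, +2·1° lat → SW at lon -86°, lat 12°.
Subsquare d=3, d=3: +3·0.0833333° lon, +3·0.0416667° lat → SW at lon -85.75°, lat 12.125°.
Cell spans 0.0833333° lon × 0.0416667° lat.
west -85.7500, east -85.6667.

-85.7500, -85.6667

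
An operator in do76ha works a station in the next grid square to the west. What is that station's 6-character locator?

DO76ga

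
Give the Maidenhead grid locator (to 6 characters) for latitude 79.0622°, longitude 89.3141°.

NQ49pb

Shift to the Maidenhead origin (180°W, 90°S): lon 269.3141, lat 169.0622.
Field (20°×10°, letters A–R): lon ⌊269.3141/20⌋ = 13 → N; lat ⌊169.0622/10⌋ = 16 → Q.
Square (2°×1°, digits 0–9): lon ⌊9.3141/2⌋ = 4; lat ⌊9.0622/1⌋ = 9.
Subsquare (5′×2.5′, letters a–x): lon ⌊1.3141/0.0833333⌋ = 15 → p; lat ⌊0.0622/0.0416667⌋ = 1 → b.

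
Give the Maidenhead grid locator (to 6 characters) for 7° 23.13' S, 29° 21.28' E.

Shift to the Maidenhead origin (180°W, 90°S): lon 209.3547, lat 82.6145.
Field: lon ⌊209.3547/20⌋ = 10 → K; lat ⌊82.6145/10⌋ = 8 → I.
Square: lon ⌊9.3547/2⌋ = 4; lat ⌊2.6145/1⌋ = 2.
Subsquare: lon ⌊1.3547/0.0833333⌋ = 16 → q; lat ⌊0.6145/0.0416667⌋ = 14 → o.

KI42qo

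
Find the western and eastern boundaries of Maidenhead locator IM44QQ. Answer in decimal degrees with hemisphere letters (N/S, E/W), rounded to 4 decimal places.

10.6667° W, 10.5833° W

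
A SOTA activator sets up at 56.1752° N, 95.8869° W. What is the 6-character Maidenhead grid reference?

Offset from 180°W / 90°S: lon 84.1131°, lat 146.1752°.
Field: lon ⌊84.1131/20⌋ = 4 → E; lat ⌊146.1752/10⌋ = 14 → O.
Square: lon ⌊4.1131/2⌋ = 2; lat ⌊6.1752/1⌋ = 6.
Subsquare: lon ⌊0.1131/0.0833333⌋ = 1 → b; lat ⌊0.1752/0.0416667⌋ = 4 → e.

EO26be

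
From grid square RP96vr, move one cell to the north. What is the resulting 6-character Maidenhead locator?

Latitude subsquare r = 17; +1 → 18 = s.
The longitude characters are unchanged.

RP96vs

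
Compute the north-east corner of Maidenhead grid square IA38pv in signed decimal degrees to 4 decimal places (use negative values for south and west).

-81.0833, -12.6667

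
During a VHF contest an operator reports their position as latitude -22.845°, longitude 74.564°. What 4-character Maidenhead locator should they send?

Add 180° to longitude and 90° to latitude: 254.56, 67.16.
Field: 254.56/20 → 12 → M, 67.16/10 → 6 → G; chars MG.
Square: 14.56/2 → 7, 7.16/1 → 7; chars 77.

MG77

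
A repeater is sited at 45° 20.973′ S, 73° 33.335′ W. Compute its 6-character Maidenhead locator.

FE34fp

Offset from 180°W / 90°S: lon 106.4444°, lat 44.6504°.
Field: lon ⌊106.4444/20⌋ = 5 → F; lat ⌊44.6504/10⌋ = 4 → E.
Square: lon ⌊6.4444/2⌋ = 3; lat ⌊4.6504/1⌋ = 4.
Subsquare: lon ⌊0.4444/0.0833333⌋ = 5 → f; lat ⌊0.6504/0.0416667⌋ = 15 → p.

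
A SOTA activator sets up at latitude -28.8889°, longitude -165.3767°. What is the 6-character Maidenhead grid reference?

AG71hc

Shift to the Maidenhead origin (180°W, 90°S): lon 14.6233, lat 61.1111.
Field: lon ⌊14.6233/20⌋ = 0 → A; lat ⌊61.1111/10⌋ = 6 → G.
Square: lon ⌊14.6233/2⌋ = 7; lat ⌊1.1111/1⌋ = 1.
Subsquare: lon ⌊0.6233/0.0833333⌋ = 7 → h; lat ⌊0.1111/0.0416667⌋ = 2 → c.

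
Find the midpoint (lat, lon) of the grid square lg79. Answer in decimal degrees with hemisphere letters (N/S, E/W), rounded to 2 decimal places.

Field L=11, G=6: +11·20° lon, +6·10° lat → SW at lon 40°, lat -30°.
Square 7, 9: +7·2° lon, +9·1° lat → SW at lon 54°, lat -21°.
Cell spans 2° lon × 1° lat. Centre is SW corner plus half of each.
latitude 20.50° S, longitude 55.00° E.

20.50° S, 55.00° E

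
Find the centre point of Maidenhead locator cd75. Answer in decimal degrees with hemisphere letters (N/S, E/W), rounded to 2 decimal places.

54.50° S, 125.00° W

Field C=2, D=3: +2·20° lon, +3·10° lat → SW at lon -140°, lat -60°.
Square 7, 5: +7·2° lon, +5·1° lat → SW at lon -126°, lat -55°.
Cell spans 2° lon × 1° lat. Centre is SW corner plus half of each.
latitude 54.50° S, longitude 125.00° W.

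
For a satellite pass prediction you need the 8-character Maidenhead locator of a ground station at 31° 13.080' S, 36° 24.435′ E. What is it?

Shift to the Maidenhead origin (180°W, 90°S): lon 216.40725, lat 58.78200.
Field: lon ⌊216.40725/20⌋ = 10 → K; lat ⌊58.78200/10⌋ = 5 → F.
Square: lon ⌊16.40725/2⌋ = 8; lat ⌊8.78200/1⌋ = 8.
Subsquare: lon ⌊0.40725/0.0833333⌋ = 4 → e; lat ⌊0.78200/0.0416667⌋ = 18 → s.
Extended square: lon ⌊0.07392/0.00833333⌋ = 8; lat ⌊0.03200/0.00416667⌋ = 7.

KF88es87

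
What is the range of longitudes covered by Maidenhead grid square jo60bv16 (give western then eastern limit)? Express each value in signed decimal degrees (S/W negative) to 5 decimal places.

12.09167, 12.10000

Field J=9, O=14: +9·20° lon, +14·10° lat → SW at lon 0°, lat 50°.
Square 6, 0: +6·2° lon, +0·1° lat → SW at lon 12°, lat 50°.
Subsquare b=1, v=21: +1·0.0833333° lon, +21·0.0416667° lat → SW at lon 12.0833°, lat 50.875°.
Extended square 1, 6: +1·0.00833333° lon, +6·0.00416667° lat → SW at lon 12.0917°, lat 50.9°.
Cell spans 0.00833333° lon × 0.00416667° lat.
west 12.09167, east 12.10000.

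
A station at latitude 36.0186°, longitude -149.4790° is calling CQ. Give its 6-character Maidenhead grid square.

BM56ga

Shift to the Maidenhead origin (180°W, 90°S): lon 30.5210, lat 126.0186.
Field: lon ⌊30.5210/20⌋ = 1 → B; lat ⌊126.0186/10⌋ = 12 → M.
Square: lon ⌊10.5210/2⌋ = 5; lat ⌊6.0186/1⌋ = 6.
Subsquare: lon ⌊0.5210/0.0833333⌋ = 6 → g; lat ⌊0.0186/0.0416667⌋ = 0 → a.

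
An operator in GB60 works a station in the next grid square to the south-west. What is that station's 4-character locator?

Longitude square 6; −1 → 5.
Latitude square 0; −1 → -1, wraps to 9, carry into field.
Latitude field B = 1; −1 → 0 = A.

GA59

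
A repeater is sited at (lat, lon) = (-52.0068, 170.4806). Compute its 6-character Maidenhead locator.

Offset from 180°W / 90°S: lon 350.4806°, lat 37.9932°.
Field (20°×10°, letters A–R): lon ⌊350.4806/20⌋ = 17 → R; lat ⌊37.9932/10⌋ = 3 → D.
Square (2°×1°, digits 0–9): lon ⌊10.4806/2⌋ = 5; lat ⌊7.9932/1⌋ = 7.
Subsquare (5′×2.5′, letters a–x): lon ⌊0.4806/0.0833333⌋ = 5 → f; lat ⌊0.9932/0.0416667⌋ = 23 → x.

RD57fx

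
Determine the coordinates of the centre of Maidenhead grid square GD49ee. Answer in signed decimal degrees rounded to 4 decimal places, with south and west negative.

Field G=6, D=3: +6·20° lon, +3·10° lat → SW at lon -60°, lat -60°.
Square 4, 9: +4·2° lon, +9·1° lat → SW at lon -52°, lat -51°.
Subsquare e=4, e=4: +4·0.0833333° lon, +4·0.0416667° lat → SW at lon -51.6667°, lat -50.8333°.
Cell spans 0.0833333° lon × 0.0416667° lat. Centre is SW corner plus half of each.
latitude -50.8125, longitude -51.6250.

-50.8125, -51.6250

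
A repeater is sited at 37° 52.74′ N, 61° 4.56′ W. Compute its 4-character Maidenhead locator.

Add 180° to longitude and 90° to latitude: 118.92, 127.88.
Field: lon ⌊118.92/20⌋ = 5 → F; lat ⌊127.88/10⌋ = 12 → M.
Square: lon ⌊18.92/2⌋ = 9; lat ⌊7.88/1⌋ = 7.

FM97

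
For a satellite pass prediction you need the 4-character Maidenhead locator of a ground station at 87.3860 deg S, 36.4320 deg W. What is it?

HA12

Shift to the Maidenhead origin (180°W, 90°S): lon 143.57, lat 2.61.
Field (20°×10°, letters A–R): 143.57/20 → 7 → H, 2.61/10 → 0 → A; chars HA.
Square (2°×1°, digits 0–9): 3.57/2 → 1, 2.61/1 → 2; chars 12.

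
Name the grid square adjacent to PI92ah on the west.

PI82xh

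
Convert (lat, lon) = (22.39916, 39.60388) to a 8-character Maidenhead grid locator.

KL92tj25

Offset from 180°W / 90°S: lon 219.60388°, lat 112.39916°.
Field: 219.60388/20 → 10 → K, 112.39916/10 → 11 → L; chars KL.
Square: 19.60388/2 → 9, 2.39916/1 → 2; chars 92.
Subsquare: 1.60388/0.0833333 → 19 → t, 0.39916/0.0416667 → 9 → j; chars tj.
Extended square: 0.02055/0.00833333 → 2, 0.02416/0.00416667 → 5; chars 25.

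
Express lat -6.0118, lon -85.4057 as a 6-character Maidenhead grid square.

Shift to the Maidenhead origin (180°W, 90°S): lon 94.5943, lat 83.9882.
Field: 94.5943/20 → 4 → E, 83.9882/10 → 8 → I; chars EI.
Square: 14.5943/2 → 7, 3.9882/1 → 3; chars 73.
Subsquare: 0.5943/0.0833333 → 7 → h, 0.9882/0.0416667 → 23 → x; chars hx.

EI73hx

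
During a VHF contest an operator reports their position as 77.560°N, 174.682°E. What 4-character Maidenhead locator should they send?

Add 180° to longitude and 90° to latitude: 354.68, 167.56.
Field: 354.68/20 → 17 → R, 167.56/10 → 16 → Q; chars RQ.
Square: 14.68/2 → 7, 7.56/1 → 7; chars 77.

RQ77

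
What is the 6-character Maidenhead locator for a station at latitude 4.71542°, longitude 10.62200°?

JJ54hr

Offset from 180°W / 90°S: lon 190.6220°, lat 94.7154°.
Field: lon ⌊190.6220/20⌋ = 9 → J; lat ⌊94.7154/10⌋ = 9 → J.
Square: lon ⌊10.6220/2⌋ = 5; lat ⌊4.7154/1⌋ = 4.
Subsquare: lon ⌊0.6220/0.0833333⌋ = 7 → h; lat ⌊0.7154/0.0416667⌋ = 17 → r.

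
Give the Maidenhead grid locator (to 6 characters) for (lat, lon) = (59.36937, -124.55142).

Add 180° to longitude and 90° to latitude: 55.4486, 149.3694.
Field: 55.4486/20 → 2 → C, 149.3694/10 → 14 → O; chars CO.
Square: 15.4486/2 → 7, 9.3694/1 → 9; chars 79.
Subsquare: 1.4486/0.0833333 → 17 → r, 0.3694/0.0416667 → 8 → i; chars ri.

CO79ri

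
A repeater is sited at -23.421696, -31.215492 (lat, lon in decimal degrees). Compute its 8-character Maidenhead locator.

Add 180° to longitude and 90° to latitude: 148.78451, 66.57830.
Field: 148.78451/20 → 7 → H, 66.57830/10 → 6 → G; chars HG.
Square: 8.78451/2 → 4, 6.57830/1 → 6; chars 46.
Subsquare: 0.78451/0.0833333 → 9 → j, 0.57830/0.0416667 → 13 → n; chars jn.
Extended square: 0.03451/0.00833333 → 4, 0.03664/0.00416667 → 8; chars 48.

HG46jn48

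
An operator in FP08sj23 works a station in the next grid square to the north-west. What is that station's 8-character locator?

FP08sj14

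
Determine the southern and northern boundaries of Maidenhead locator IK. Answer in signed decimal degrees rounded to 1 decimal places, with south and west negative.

10.0, 20.0

Field I=8, K=10: +8·20° lon, +10·10° lat → SW at lon -20°, lat 10°.
Cell spans 20° lon × 10° lat.
south 10.0, north 20.0.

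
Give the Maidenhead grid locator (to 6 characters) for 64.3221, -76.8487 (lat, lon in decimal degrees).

FP14nh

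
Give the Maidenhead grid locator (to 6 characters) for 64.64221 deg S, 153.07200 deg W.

BC35li

Add 180° to longitude and 90° to latitude: 26.9280, 25.3578.
Field: lon ⌊26.9280/20⌋ = 1 → B; lat ⌊25.3578/10⌋ = 2 → C.
Square: lon ⌊6.9280/2⌋ = 3; lat ⌊5.3578/1⌋ = 5.
Subsquare: lon ⌊0.9280/0.0833333⌋ = 11 → l; lat ⌊0.3578/0.0416667⌋ = 8 → i.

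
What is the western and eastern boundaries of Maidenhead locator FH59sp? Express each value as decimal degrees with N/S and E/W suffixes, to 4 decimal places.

68.5000° W, 68.4167° W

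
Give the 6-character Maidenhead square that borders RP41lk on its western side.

RP41kk

Longitude subsquare l = 11; −1 → 10 = k.
The latitude characters are unchanged.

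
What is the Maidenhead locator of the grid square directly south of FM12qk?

FM12qj

Latitude subsquare k = 10; −1 → 9 = j.
The longitude characters are unchanged.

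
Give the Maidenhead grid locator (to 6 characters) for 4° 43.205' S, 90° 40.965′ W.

Add 180° to longitude and 90° to latitude: 89.3173, 85.2799.
Field (20°×10°, letters A–R): lon ⌊89.3173/20⌋ = 4 → E; lat ⌊85.2799/10⌋ = 8 → I.
Square (2°×1°, digits 0–9): lon ⌊9.3173/2⌋ = 4; lat ⌊5.2799/1⌋ = 5.
Subsquare (5′×2.5′, letters a–x): lon ⌊1.3173/0.0833333⌋ = 15 → p; lat ⌊0.2799/0.0416667⌋ = 6 → g.

EI45pg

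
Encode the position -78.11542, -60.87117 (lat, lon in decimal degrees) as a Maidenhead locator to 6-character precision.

FB91nv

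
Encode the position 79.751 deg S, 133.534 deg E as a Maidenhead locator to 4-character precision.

PB60

Offset from 180°W / 90°S: lon 313.53°, lat 10.25°.
Field: 313.53/20 → 15 → P, 10.25/10 → 1 → B; chars PB.
Square: 13.53/2 → 6, 0.25/1 → 0; chars 60.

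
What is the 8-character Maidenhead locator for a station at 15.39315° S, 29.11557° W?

HH54ko65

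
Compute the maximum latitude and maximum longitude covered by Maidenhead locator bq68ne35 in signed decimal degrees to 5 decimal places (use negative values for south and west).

78.19167, -146.88333

Field B=1, Q=16: +1·20° lon, +16·10° lat → SW at lon -160°, lat 70°.
Square 6, 8: +6·2° lon, +8·1° lat → SW at lon -148°, lat 78°.
Subsquare n=13, e=4: +13·0.0833333° lon, +4·0.0416667° lat → SW at lon -146.917°, lat 78.1667°.
Extended square 3, 5: +3·0.00833333° lon, +5·0.00416667° lat → SW at lon -146.892°, lat 78.1875°.
Cell spans 0.00833333° lon × 0.00416667° lat. NE corner is SW corner plus one full cell.
latitude 78.19167, longitude -146.88333.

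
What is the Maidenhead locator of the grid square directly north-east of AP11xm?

AP21an

Longitude subsquare x = 23; +1 → 24, wraps to 0 = a, carry into square.
Longitude square 1; +1 → 2.
Latitude subsquare m = 12; +1 → 13 = n.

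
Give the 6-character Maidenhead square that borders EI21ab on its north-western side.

Longitude subsquare a = 0; −1 → -1, wraps to 23 = x, carry into square.
Longitude square 2; −1 → 1.
Latitude subsquare b = 1; +1 → 2 = c.

EI11xc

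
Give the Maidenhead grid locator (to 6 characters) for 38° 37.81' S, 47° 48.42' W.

GF61ci

Offset from 180°W / 90°S: lon 132.1930°, lat 51.3698°.
Field: 132.1930/20 → 6 → G, 51.3698/10 → 5 → F; chars GF.
Square: 12.1930/2 → 6, 1.3698/1 → 1; chars 61.
Subsquare: 0.1930/0.0833333 → 2 → c, 0.3698/0.0416667 → 8 → i; chars ci.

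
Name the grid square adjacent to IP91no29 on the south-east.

Longitude extended square 2; +1 → 3.
Latitude extended square 9; −1 → 8.

IP91no38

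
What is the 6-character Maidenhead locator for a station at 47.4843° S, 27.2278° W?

Add 180° to longitude and 90° to latitude: 152.7722, 42.5157.
Field: lon ⌊152.7722/20⌋ = 7 → H; lat ⌊42.5157/10⌋ = 4 → E.
Square: lon ⌊12.7722/2⌋ = 6; lat ⌊2.5157/1⌋ = 2.
Subsquare: lon ⌊0.7722/0.0833333⌋ = 9 → j; lat ⌊0.5157/0.0416667⌋ = 12 → m.

HE62jm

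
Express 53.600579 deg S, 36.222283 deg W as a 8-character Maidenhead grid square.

HD16vj35

Shift to the Maidenhead origin (180°W, 90°S): lon 143.77772, lat 36.39942.
Field (20°×10°, letters A–R): lon ⌊143.77772/20⌋ = 7 → H; lat ⌊36.39942/10⌋ = 3 → D.
Square (2°×1°, digits 0–9): lon ⌊3.77772/2⌋ = 1; lat ⌊6.39942/1⌋ = 6.
Subsquare (5′×2.5′, letters a–x): lon ⌊1.77772/0.0833333⌋ = 21 → v; lat ⌊0.39942/0.0416667⌋ = 9 → j.
Extended square (30″×15″, digits 0–9): lon ⌊0.02772/0.00833333⌋ = 3; lat ⌊0.02442/0.00416667⌋ = 5.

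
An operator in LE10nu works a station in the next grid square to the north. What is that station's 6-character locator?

LE10nv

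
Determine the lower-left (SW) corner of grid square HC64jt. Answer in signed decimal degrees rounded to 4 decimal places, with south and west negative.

Field H=7, C=2: +7·20° lon, +2·10° lat → SW at lon -40°, lat -70°.
Square 6, 4: +6·2° lon, +4·1° lat → SW at lon -28°, lat -66°.
Subsquare j=9, t=19: +9·0.0833333° lon, +19·0.0416667° lat → SW at lon -27.25°, lat -65.2083°.
latitude -65.2083, longitude -27.2500.

-65.2083, -27.2500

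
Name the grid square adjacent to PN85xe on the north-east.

PN95af

Longitude subsquare x = 23; +1 → 24, wraps to 0 = a, carry into square.
Longitude square 8; +1 → 9.
Latitude subsquare e = 4; +1 → 5 = f.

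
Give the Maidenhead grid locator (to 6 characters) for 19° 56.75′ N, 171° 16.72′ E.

RK59pw

Offset from 180°W / 90°S: lon 351.2787°, lat 109.9458°.
Field: lon ⌊351.2787/20⌋ = 17 → R; lat ⌊109.9458/10⌋ = 10 → K.
Square: lon ⌊11.2787/2⌋ = 5; lat ⌊9.9458/1⌋ = 9.
Subsquare: lon ⌊1.2787/0.0833333⌋ = 15 → p; lat ⌊0.9458/0.0416667⌋ = 22 → w.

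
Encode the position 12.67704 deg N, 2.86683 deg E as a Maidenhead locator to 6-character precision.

Add 180° to longitude and 90° to latitude: 182.8668, 102.6770.
Field: 182.8668/20 → 9 → J, 102.6770/10 → 10 → K; chars JK.
Square: 2.8668/2 → 1, 2.6770/1 → 2; chars 12.
Subsquare: 0.8668/0.0833333 → 10 → k, 0.6770/0.0416667 → 16 → q; chars kq.

JK12kq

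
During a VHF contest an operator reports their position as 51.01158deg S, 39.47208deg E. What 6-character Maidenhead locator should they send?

Shift to the Maidenhead origin (180°W, 90°S): lon 219.4721, lat 38.9884.
Field: lon ⌊219.4721/20⌋ = 10 → K; lat ⌊38.9884/10⌋ = 3 → D.
Square: lon ⌊19.4721/2⌋ = 9; lat ⌊8.9884/1⌋ = 8.
Subsquare: lon ⌊1.4721/0.0833333⌋ = 17 → r; lat ⌊0.9884/0.0416667⌋ = 23 → x.

KD98rx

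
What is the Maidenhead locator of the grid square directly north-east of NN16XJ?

NN26ak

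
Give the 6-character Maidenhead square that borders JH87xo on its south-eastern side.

JH97an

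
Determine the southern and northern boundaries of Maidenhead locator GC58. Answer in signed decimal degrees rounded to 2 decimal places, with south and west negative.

-62.00, -61.00

Field G=6, C=2: +6·20° lon, +2·10° lat → SW at lon -60°, lat -70°.
Square 5, 8: +5·2° lon, +8·1° lat → SW at lon -50°, lat -62°.
Cell spans 2° lon × 1° lat.
south -62.00, north -61.00.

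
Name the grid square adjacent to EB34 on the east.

EB44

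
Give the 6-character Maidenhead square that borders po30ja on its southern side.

PN39jx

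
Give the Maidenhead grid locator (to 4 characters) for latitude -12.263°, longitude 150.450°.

Shift to the Maidenhead origin (180°W, 90°S): lon 330.45, lat 77.74.
Field (20°×10°, letters A–R): 330.45/20 → 16 → Q, 77.74/10 → 7 → H; chars QH.
Square (2°×1°, digits 0–9): 10.45/2 → 5, 7.74/1 → 7; chars 57.

QH57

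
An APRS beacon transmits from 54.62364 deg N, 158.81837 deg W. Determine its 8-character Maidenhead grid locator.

Offset from 180°W / 90°S: lon 21.18163°, lat 144.62364°.
Field (20°×10°, letters A–R): 21.18163/20 → 1 → B, 144.62364/10 → 14 → O; chars BO.
Square (2°×1°, digits 0–9): 1.18163/2 → 0, 4.62364/1 → 4; chars 04.
Subsquare (5′×2.5′, letters a–x): 1.18163/0.0833333 → 14 → o, 0.62364/0.0416667 → 14 → o; chars oo.
Extended square (30″×15″, digits 0–9): 0.01496/0.00833333 → 1, 0.04031/0.00416667 → 9; chars 19.

BO04oo19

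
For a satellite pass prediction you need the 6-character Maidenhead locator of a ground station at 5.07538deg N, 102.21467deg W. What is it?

DJ85vb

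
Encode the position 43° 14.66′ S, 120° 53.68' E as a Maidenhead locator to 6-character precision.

Shift to the Maidenhead origin (180°W, 90°S): lon 300.8947, lat 46.7557.
Field: 300.8947/20 → 15 → P, 46.7557/10 → 4 → E; chars PE.
Square: 0.8947/2 → 0, 6.7557/1 → 6; chars 06.
Subsquare: 0.8947/0.0833333 → 10 → k, 0.7557/0.0416667 → 18 → s; chars ks.

PE06ks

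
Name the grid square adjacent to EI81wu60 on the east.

EI81wu70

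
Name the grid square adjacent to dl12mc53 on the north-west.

Longitude extended square 5; −1 → 4.
Latitude extended square 3; +1 → 4.

DL12mc44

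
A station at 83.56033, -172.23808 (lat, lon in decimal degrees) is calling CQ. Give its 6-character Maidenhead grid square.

AR33vn

Offset from 180°W / 90°S: lon 7.7619°, lat 173.5603°.
Field (20°×10°, letters A–R): lon ⌊7.7619/20⌋ = 0 → A; lat ⌊173.5603/10⌋ = 17 → R.
Square (2°×1°, digits 0–9): lon ⌊7.7619/2⌋ = 3; lat ⌊3.5603/1⌋ = 3.
Subsquare (5′×2.5′, letters a–x): lon ⌊1.7619/0.0833333⌋ = 21 → v; lat ⌊0.5603/0.0416667⌋ = 13 → n.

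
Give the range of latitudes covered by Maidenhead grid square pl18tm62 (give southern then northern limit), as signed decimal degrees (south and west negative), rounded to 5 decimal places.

Field P=15, L=11: +15·20° lon, +11·10° lat → SW at lon 120°, lat 20°.
Square 1, 8: +1·2° lon, +8·1° lat → SW at lon 122°, lat 28°.
Subsquare t=19, m=12: +19·0.0833333° lon, +12·0.0416667° lat → SW at lon 123.583°, lat 28.5°.
Extended square 6, 2: +6·0.00833333° lon, +2·0.00416667° lat → SW at lon 123.633°, lat 28.5083°.
Cell spans 0.00833333° lon × 0.00416667° lat.
south 28.50833, north 28.51250.

28.50833, 28.51250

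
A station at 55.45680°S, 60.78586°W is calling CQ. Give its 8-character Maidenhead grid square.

Add 180° to longitude and 90° to latitude: 119.21414, 34.54320.
Field: 119.21414/20 → 5 → F, 34.54320/10 → 3 → D; chars FD.
Square: 19.21414/2 → 9, 4.54320/1 → 4; chars 94.
Subsquare: 1.21414/0.0833333 → 14 → o, 0.54320/0.0416667 → 13 → n; chars on.
Extended square: 0.04747/0.00833333 → 5, 0.00153/0.00416667 → 0; chars 50.

FD94on50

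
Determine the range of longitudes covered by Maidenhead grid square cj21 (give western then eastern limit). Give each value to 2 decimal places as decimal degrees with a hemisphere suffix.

Field C=2, J=9: +2·20° lon, +9·10° lat → SW at lon -140°, lat 0°.
Square 2, 1: +2·2° lon, +1·1° lat → SW at lon -136°, lat 1°.
Cell spans 2° lon × 1° lat.
west 136.00° W, east 134.00° W.

136.00° W, 134.00° W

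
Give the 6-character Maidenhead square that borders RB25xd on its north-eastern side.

Longitude subsquare x = 23; +1 → 24, wraps to 0 = a, carry into square.
Longitude square 2; +1 → 3.
Latitude subsquare d = 3; +1 → 4 = e.

RB35ae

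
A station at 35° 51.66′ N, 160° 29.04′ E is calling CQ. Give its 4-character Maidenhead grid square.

RM05

Add 180° to longitude and 90° to latitude: 340.48, 125.86.
Field (20°×10°, letters A–R): lon ⌊340.48/20⌋ = 17 → R; lat ⌊125.86/10⌋ = 12 → M.
Square (2°×1°, digits 0–9): lon ⌊0.48/2⌋ = 0; lat ⌊5.86/1⌋ = 5.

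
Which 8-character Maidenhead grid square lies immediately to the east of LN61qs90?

Longitude extended square 9; +1 → 10, wraps to 0, carry into subsquare.
Longitude subsquare q = 16; +1 → 17 = r.
The latitude characters are unchanged.

LN61rs00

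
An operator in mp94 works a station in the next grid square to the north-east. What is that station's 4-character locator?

Longitude square 9; +1 → 10, wraps to 0, carry into field.
Longitude field M = 12; +1 → 13 = N.
Latitude square 4; +1 → 5.

NP05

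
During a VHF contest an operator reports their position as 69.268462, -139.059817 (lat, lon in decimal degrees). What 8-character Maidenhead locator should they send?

CP09lg24

Offset from 180°W / 90°S: lon 40.94018°, lat 159.26846°.
Field: lon ⌊40.94018/20⌋ = 2 → C; lat ⌊159.26846/10⌋ = 15 → P.
Square: lon ⌊0.94018/2⌋ = 0; lat ⌊9.26846/1⌋ = 9.
Subsquare: lon ⌊0.94018/0.0833333⌋ = 11 → l; lat ⌊0.26846/0.0416667⌋ = 6 → g.
Extended square: lon ⌊0.02352/0.00833333⌋ = 2; lat ⌊0.01846/0.00416667⌋ = 4.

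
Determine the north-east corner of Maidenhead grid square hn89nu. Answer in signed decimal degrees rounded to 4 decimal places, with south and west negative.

Field H=7, N=13: +7·20° lon, +13·10° lat → SW at lon -40°, lat 40°.
Square 8, 9: +8·2° lon, +9·1° lat → SW at lon -24°, lat 49°.
Subsquare n=13, u=20: +13·0.0833333° lon, +20·0.0416667° lat → SW at lon -22.9167°, lat 49.8333°.
Cell spans 0.0833333° lon × 0.0416667° lat. NE corner is SW corner plus one full cell.
latitude 49.8750, longitude -22.8333.

49.8750, -22.8333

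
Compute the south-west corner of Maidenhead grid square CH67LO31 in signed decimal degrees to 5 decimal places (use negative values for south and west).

Field C=2, H=7: +2·20° lon, +7·10° lat → SW at lon -140°, lat -20°.
Square 6, 7: +6·2° lon, +7·1° lat → SW at lon -128°, lat -13°.
Subsquare l=11, o=14: +11·0.0833333° lon, +14·0.0416667° lat → SW at lon -127.083°, lat -12.4167°.
Extended square 3, 1: +3·0.00833333° lon, +1·0.00416667° lat → SW at lon -127.058°, lat -12.4125°.
latitude -12.41250, longitude -127.05833.

-12.41250, -127.05833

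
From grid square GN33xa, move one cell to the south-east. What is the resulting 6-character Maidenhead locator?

GN42ax

Longitude subsquare x = 23; +1 → 24, wraps to 0 = a, carry into square.
Longitude square 3; +1 → 4.
Latitude subsquare a = 0; −1 → -1, wraps to 23 = x, carry into square.
Latitude square 3; −1 → 2.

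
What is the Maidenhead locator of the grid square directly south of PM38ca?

PM37cx

Latitude subsquare a = 0; −1 → -1, wraps to 23 = x, carry into square.
Latitude square 8; −1 → 7.
The longitude characters are unchanged.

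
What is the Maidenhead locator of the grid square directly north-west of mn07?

LN98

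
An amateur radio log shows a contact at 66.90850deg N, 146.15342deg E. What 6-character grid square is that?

QP36bv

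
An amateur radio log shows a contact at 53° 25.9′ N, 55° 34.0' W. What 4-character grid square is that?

GO23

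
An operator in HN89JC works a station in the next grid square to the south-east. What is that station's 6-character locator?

HN89kb

Longitude subsquare j = 9; +1 → 10 = k.
Latitude subsquare c = 2; −1 → 1 = b.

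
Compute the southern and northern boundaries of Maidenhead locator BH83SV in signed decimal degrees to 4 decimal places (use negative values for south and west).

-16.1250, -16.0833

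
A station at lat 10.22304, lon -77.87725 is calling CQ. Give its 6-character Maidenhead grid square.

FK10bf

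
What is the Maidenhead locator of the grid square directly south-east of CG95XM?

DG05al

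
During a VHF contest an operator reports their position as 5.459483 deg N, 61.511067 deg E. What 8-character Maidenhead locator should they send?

MJ05sl10

Add 180° to longitude and 90° to latitude: 241.51107, 95.45948.
Field (20°×10°, letters A–R): 241.51107/20 → 12 → M, 95.45948/10 → 9 → J; chars MJ.
Square (2°×1°, digits 0–9): 1.51107/2 → 0, 5.45948/1 → 5; chars 05.
Subsquare (5′×2.5′, letters a–x): 1.51107/0.0833333 → 18 → s, 0.45948/0.0416667 → 11 → l; chars sl.
Extended square (30″×15″, digits 0–9): 0.01107/0.00833333 → 1, 0.00115/0.00416667 → 0; chars 10.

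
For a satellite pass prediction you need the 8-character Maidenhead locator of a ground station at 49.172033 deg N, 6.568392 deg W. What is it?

IN69re11

Add 180° to longitude and 90° to latitude: 173.43161, 139.17203.
Field (20°×10°, letters A–R): lon ⌊173.43161/20⌋ = 8 → I; lat ⌊139.17203/10⌋ = 13 → N.
Square (2°×1°, digits 0–9): lon ⌊13.43161/2⌋ = 6; lat ⌊9.17203/1⌋ = 9.
Subsquare (5′×2.5′, letters a–x): lon ⌊1.43161/0.0833333⌋ = 17 → r; lat ⌊0.17203/0.0416667⌋ = 4 → e.
Extended square (30″×15″, digits 0–9): lon ⌊0.01494/0.00833333⌋ = 1; lat ⌊0.00537/0.00416667⌋ = 1.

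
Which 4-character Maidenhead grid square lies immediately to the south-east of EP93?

FP02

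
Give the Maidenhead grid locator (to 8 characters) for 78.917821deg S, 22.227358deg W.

HB81vb29

Add 180° to longitude and 90° to latitude: 157.77264, 11.08218.
Field (20°×10°, letters A–R): lon ⌊157.77264/20⌋ = 7 → H; lat ⌊11.08218/10⌋ = 1 → B.
Square (2°×1°, digits 0–9): lon ⌊17.77264/2⌋ = 8; lat ⌊1.08218/1⌋ = 1.
Subsquare (5′×2.5′, letters a–x): lon ⌊1.77264/0.0833333⌋ = 21 → v; lat ⌊0.08218/0.0416667⌋ = 1 → b.
Extended square (30″×15″, digits 0–9): lon ⌊0.02264/0.00833333⌋ = 2; lat ⌊0.04051/0.00416667⌋ = 9.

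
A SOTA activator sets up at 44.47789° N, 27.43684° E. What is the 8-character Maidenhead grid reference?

KN34rl24

Add 180° to longitude and 90° to latitude: 207.43684, 134.47789.
Field (20°×10°, letters A–R): lon ⌊207.43684/20⌋ = 10 → K; lat ⌊134.47789/10⌋ = 13 → N.
Square (2°×1°, digits 0–9): lon ⌊7.43684/2⌋ = 3; lat ⌊4.47789/1⌋ = 4.
Subsquare (5′×2.5′, letters a–x): lon ⌊1.43684/0.0833333⌋ = 17 → r; lat ⌊0.47789/0.0416667⌋ = 11 → l.
Extended square (30″×15″, digits 0–9): lon ⌊0.02017/0.00833333⌋ = 2; lat ⌊0.01956/0.00416667⌋ = 4.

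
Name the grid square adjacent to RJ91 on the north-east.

Longitude square 9; +1 → 10, wraps to 0, carry into field.
Longitude field R = 17; +1 → 18, wraps to 0 = A, wrapping around the antimeridian.
Latitude square 1; +1 → 2.

AJ02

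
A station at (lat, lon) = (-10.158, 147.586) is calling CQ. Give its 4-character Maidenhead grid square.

QH39

Offset from 180°W / 90°S: lon 327.59°, lat 79.84°.
Field: lon ⌊327.59/20⌋ = 16 → Q; lat ⌊79.84/10⌋ = 7 → H.
Square: lon ⌊7.59/2⌋ = 3; lat ⌊9.84/1⌋ = 9.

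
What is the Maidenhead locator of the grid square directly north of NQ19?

NR10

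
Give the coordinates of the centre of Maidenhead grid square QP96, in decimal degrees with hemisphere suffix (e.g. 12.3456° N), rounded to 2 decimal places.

Field Q=16, P=15: +16·20° lon, +15·10° lat → SW at lon 140°, lat 60°.
Square 9, 6: +9·2° lon, +6·1° lat → SW at lon 158°, lat 66°.
Cell spans 2° lon × 1° lat. Centre is SW corner plus half of each.
latitude 66.50° N, longitude 159.00° E.

66.50° N, 159.00° E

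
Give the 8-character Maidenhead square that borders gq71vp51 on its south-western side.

Longitude extended square 5; −1 → 4.
Latitude extended square 1; −1 → 0.

GQ71vp40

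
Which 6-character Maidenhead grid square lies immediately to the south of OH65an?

Latitude subsquare n = 13; −1 → 12 = m.
The longitude characters are unchanged.

OH65am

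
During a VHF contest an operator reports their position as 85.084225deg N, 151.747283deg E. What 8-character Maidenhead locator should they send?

Offset from 180°W / 90°S: lon 331.74728°, lat 175.08423°.
Field: 331.74728/20 → 16 → Q, 175.08423/10 → 17 → R; chars QR.
Square: 11.74728/2 → 5, 5.08423/1 → 5; chars 55.
Subsquare: 1.74728/0.0833333 → 20 → u, 0.08423/0.0416667 → 2 → c; chars uc.
Extended square: 0.08062/0.00833333 → 9, 0.00089/0.00416667 → 0; chars 90.

QR55uc90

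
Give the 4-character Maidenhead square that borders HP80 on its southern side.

HO89

Latitude square 0; −1 → -1, wraps to 9, carry into field.
Latitude field P = 15; −1 → 14 = O.
The longitude characters are unchanged.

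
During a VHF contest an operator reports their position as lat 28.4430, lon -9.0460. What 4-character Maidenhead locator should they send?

Shift to the Maidenhead origin (180°W, 90°S): lon 170.95, lat 118.44.
Field: 170.95/20 → 8 → I, 118.44/10 → 11 → L; chars IL.
Square: 10.95/2 → 5, 8.44/1 → 8; chars 58.

IL58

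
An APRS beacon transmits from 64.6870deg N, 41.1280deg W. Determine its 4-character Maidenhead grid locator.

GP94

Shift to the Maidenhead origin (180°W, 90°S): lon 138.87, lat 154.69.
Field: 138.87/20 → 6 → G, 154.69/10 → 15 → P; chars GP.
Square: 18.87/2 → 9, 4.69/1 → 4; chars 94.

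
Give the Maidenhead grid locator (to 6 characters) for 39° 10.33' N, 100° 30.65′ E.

OM09ge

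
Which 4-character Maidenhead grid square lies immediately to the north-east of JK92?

KK03

Longitude square 9; +1 → 10, wraps to 0, carry into field.
Longitude field J = 9; +1 → 10 = K.
Latitude square 2; +1 → 3.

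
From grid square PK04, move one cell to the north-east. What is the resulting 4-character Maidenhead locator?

Longitude square 0; +1 → 1.
Latitude square 4; +1 → 5.

PK15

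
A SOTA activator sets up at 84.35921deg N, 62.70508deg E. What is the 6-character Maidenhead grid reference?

Add 180° to longitude and 90° to latitude: 242.7051, 174.3592.
Field: 242.7051/20 → 12 → M, 174.3592/10 → 17 → R; chars MR.
Square: 2.7051/2 → 1, 4.3592/1 → 4; chars 14.
Subsquare: 0.7051/0.0833333 → 8 → i, 0.3592/0.0416667 → 8 → i; chars ii.

MR14ii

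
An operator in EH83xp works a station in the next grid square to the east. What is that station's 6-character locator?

EH93ap

Longitude subsquare x = 23; +1 → 24, wraps to 0 = a, carry into square.
Longitude square 8; +1 → 9.
The latitude characters are unchanged.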